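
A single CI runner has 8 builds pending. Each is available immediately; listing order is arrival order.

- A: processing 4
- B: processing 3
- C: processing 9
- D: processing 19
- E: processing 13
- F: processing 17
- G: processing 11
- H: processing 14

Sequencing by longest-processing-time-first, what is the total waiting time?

LPT (decreasing processing time): D F H E G C A B.
D: waits 0, runs 0→19
F: waits 19, runs 19→36
H: waits 36, runs 36→50
E: waits 50, runs 50→63
G: waits 63, runs 63→74
C: waits 74, runs 74→83
A: waits 83, runs 83→87
B: waits 87, runs 87→90
Sum = 0+19+36+50+63+74+83+87 = 412.

412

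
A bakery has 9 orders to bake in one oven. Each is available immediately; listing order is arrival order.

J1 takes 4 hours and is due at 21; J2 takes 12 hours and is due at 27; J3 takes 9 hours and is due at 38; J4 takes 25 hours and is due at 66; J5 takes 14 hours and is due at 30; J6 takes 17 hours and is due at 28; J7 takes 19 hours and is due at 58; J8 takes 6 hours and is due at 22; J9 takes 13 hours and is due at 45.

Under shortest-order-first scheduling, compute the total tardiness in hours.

168

SPT (increasing processing time): J1 J8 J3 J2 J9 J5 J6 J7 J4.
J1: 0→4, due 21, tardiness 0
J8: 4→10, due 22, tardiness 0
J3: 10→19, due 38, tardiness 0
J2: 19→31, due 27, tardiness 4
J9: 31→44, due 45, tardiness 0
J5: 44→58, due 30, tardiness 28
J6: 58→75, due 28, tardiness 47
J7: 75→94, due 58, tardiness 36
J4: 94→119, due 66, tardiness 53
Sum = 0+0+0+4+0+28+47+36+53 = 168.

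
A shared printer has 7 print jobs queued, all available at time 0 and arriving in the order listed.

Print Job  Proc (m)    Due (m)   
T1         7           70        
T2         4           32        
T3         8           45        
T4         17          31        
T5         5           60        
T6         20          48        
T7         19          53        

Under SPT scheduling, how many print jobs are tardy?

3

SPT (increasing processing time): T2 T5 T1 T3 T4 T7 T6.
T2: 0→4, due 32, tardiness 0
T5: 4→9, due 60, tardiness 0
T1: 9→16, due 70, tardiness 0
T3: 16→24, due 45, tardiness 0
T4: 24→41, due 31, tardiness 10
T7: 41→60, due 53, tardiness 7
T6: 60→80, due 48, tardiness 32
Late print jobs: 3.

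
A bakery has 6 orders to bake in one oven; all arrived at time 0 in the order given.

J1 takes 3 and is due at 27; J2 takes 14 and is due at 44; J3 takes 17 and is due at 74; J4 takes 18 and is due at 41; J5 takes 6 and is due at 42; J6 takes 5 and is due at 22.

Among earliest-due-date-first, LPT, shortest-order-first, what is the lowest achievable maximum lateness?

2

EDD (increasing due date): J6 J1 J4 J5 J2 J3.
J6: 0→5, due 22, lateness -17
J1: 5→8, due 27, lateness -19
J4: 8→26, due 41, lateness -15
J5: 26→32, due 42, lateness -10
J2: 32→46, due 44, lateness 2
J3: 46→63, due 74, lateness -11
Maximum = 2.
LPT (decreasing processing time): J4 J3 J2 J5 J6 J1.
J4: 0→18, due 41, lateness -23
J3: 18→35, due 74, lateness -39
J2: 35→49, due 44, lateness 5
J5: 49→55, due 42, lateness 13
J6: 55→60, due 22, lateness 38
J1: 60→63, due 27, lateness 36
Maximum = 38.
SPT (increasing processing time): J1 J6 J5 J2 J3 J4.
J1: 0→3, due 27, lateness -24
J6: 3→8, due 22, lateness -14
J5: 8→14, due 42, lateness -28
J2: 14→28, due 44, lateness -16
J3: 28→45, due 74, lateness -29
J4: 45→63, due 41, lateness 22
Maximum = 22.
EDD 2, LPT 38, SPT 22 → minimum 2.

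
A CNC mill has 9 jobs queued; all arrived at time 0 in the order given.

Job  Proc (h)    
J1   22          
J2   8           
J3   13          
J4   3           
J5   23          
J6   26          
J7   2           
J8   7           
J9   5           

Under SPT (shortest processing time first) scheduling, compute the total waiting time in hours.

SPT (increasing processing time): J7 J4 J9 J8 J2 J3 J1 J5 J6.
J7: waits 0, runs 0→2
J4: waits 2, runs 2→5
J9: waits 5, runs 5→10
J8: waits 10, runs 10→17
J2: waits 17, runs 17→25
J3: waits 25, runs 25→38
J1: waits 38, runs 38→60
J5: waits 60, runs 60→83
J6: waits 83, runs 83→109
Sum = 0+2+5+10+17+25+38+60+83 = 240.

240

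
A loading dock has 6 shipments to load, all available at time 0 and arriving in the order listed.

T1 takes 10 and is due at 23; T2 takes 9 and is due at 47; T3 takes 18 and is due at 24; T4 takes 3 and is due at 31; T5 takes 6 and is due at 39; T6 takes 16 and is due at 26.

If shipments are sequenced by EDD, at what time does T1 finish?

EDD (increasing due date): T1 T3 T6 T4 T5 T2.
T1: 0→10

10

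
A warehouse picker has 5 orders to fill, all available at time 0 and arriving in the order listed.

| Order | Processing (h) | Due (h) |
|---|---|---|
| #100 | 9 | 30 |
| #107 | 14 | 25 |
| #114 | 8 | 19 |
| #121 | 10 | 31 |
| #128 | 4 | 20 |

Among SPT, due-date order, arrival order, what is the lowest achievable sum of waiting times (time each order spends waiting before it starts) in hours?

SPT (increasing processing time): #128 #114 #100 #121 #107.
#128: waits 0, runs 0→4
#114: waits 4, runs 4→12
#100: waits 12, runs 12→21
#121: waits 21, runs 21→31
#107: waits 31, runs 31→45
Sum = 0+4+12+21+31 = 68.
EDD (increasing due date): #114 #128 #107 #100 #121.
#114: waits 0, runs 0→8
#128: waits 8, runs 8→12
#107: waits 12, runs 12→26
#100: waits 26, runs 26→35
#121: waits 35, runs 35→45
Sum = 0+8+12+26+35 = 81.
FIFO (arrival order): #100 #107 #114 #121 #128.
#100: waits 0, runs 0→9
#107: waits 9, runs 9→23
#114: waits 23, runs 23→31
#121: waits 31, runs 31→41
#128: waits 41, runs 41→45
Sum = 0+9+23+31+41 = 104.
SPT 68, EDD 81, FIFO 104 → minimum 68.

68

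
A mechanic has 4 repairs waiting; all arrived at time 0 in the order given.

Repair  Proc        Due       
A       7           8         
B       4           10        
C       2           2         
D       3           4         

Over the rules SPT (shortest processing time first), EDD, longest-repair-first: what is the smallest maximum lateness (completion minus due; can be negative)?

6

SPT (increasing processing time): C D B A.
C: 0→2, due 2, lateness 0
D: 2→5, due 4, lateness 1
B: 5→9, due 10, lateness -1
A: 9→16, due 8, lateness 8
Maximum = 8.
EDD (increasing due date): C D A B.
C: 0→2, due 2, lateness 0
D: 2→5, due 4, lateness 1
A: 5→12, due 8, lateness 4
B: 12→16, due 10, lateness 6
Maximum = 6.
LPT (decreasing processing time): A B D C.
A: 0→7, due 8, lateness -1
B: 7→11, due 10, lateness 1
D: 11→14, due 4, lateness 10
C: 14→16, due 2, lateness 14
Maximum = 14.
SPT 8, EDD 6, LPT 14 → minimum 6.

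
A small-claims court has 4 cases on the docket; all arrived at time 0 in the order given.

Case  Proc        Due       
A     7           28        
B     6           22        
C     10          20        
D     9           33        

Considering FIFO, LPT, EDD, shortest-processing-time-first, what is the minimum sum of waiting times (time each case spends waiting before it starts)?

FIFO (arrival order): A B C D.
A: waits 0, runs 0→7
B: waits 7, runs 7→13
C: waits 13, runs 13→23
D: waits 23, runs 23→32
Sum = 0+7+13+23 = 43.
LPT (decreasing processing time): C D A B.
C: waits 0, runs 0→10
D: waits 10, runs 10→19
A: waits 19, runs 19→26
B: waits 26, runs 26→32
Sum = 0+10+19+26 = 55.
EDD (increasing due date): C B A D.
C: waits 0, runs 0→10
B: waits 10, runs 10→16
A: waits 16, runs 16→23
D: waits 23, runs 23→32
Sum = 0+10+16+23 = 49.
SPT (increasing processing time): B A D C.
B: waits 0, runs 0→6
A: waits 6, runs 6→13
D: waits 13, runs 13→22
C: waits 22, runs 22→32
Sum = 0+6+13+22 = 41.
FIFO 43, LPT 55, EDD 49, SPT 41 → minimum 41.

41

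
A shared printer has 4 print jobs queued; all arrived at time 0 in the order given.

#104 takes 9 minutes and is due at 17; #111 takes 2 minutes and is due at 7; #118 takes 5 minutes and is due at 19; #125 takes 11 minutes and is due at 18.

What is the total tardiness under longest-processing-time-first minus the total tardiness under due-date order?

LPT (decreasing processing time): #125 #104 #118 #111.
#125: 0→11, due 18, tardiness 0
#104: 11→20, due 17, tardiness 3
#118: 20→25, due 19, tardiness 6
#111: 25→27, due 7, tardiness 20
Sum = 0+3+6+20 = 29.
EDD (increasing due date): #111 #104 #125 #118.
#111: 0→2, due 7, tardiness 0
#104: 2→11, due 17, tardiness 0
#125: 11→22, due 18, tardiness 4
#118: 22→27, due 19, tardiness 8
Sum = 0+0+4+8 = 12.
Difference = 29 − 12 = 17.

17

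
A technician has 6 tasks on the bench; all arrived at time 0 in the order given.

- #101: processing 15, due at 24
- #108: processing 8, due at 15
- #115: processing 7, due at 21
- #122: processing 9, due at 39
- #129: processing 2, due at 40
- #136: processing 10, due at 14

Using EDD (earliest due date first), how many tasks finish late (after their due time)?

EDD (increasing due date): #136 #108 #115 #101 #122 #129.
#136: 0→10, due 14, tardiness 0
#108: 10→18, due 15, tardiness 3
#115: 18→25, due 21, tardiness 4
#101: 25→40, due 24, tardiness 16
#122: 40→49, due 39, tardiness 10
#129: 49→51, due 40, tardiness 11
Late tasks: 5.

5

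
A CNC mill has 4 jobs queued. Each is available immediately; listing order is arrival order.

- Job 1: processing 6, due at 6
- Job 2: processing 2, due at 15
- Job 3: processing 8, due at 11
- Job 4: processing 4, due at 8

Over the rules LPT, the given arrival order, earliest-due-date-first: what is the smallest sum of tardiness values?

14

LPT (decreasing processing time): Job 3 Job 1 Job 4 Job 2.
Job 3: 0→8, due 11, tardiness 0
Job 1: 8→14, due 6, tardiness 8
Job 4: 14→18, due 8, tardiness 10
Job 2: 18→20, due 15, tardiness 5
Sum = 0+8+10+5 = 23.
FIFO (arrival order): Job 1 Job 2 Job 3 Job 4.
Job 1: 0→6, due 6, tardiness 0
Job 2: 6→8, due 15, tardiness 0
Job 3: 8→16, due 11, tardiness 5
Job 4: 16→20, due 8, tardiness 12
Sum = 0+0+5+12 = 17.
EDD (increasing due date): Job 1 Job 4 Job 3 Job 2.
Job 1: 0→6, due 6, tardiness 0
Job 4: 6→10, due 8, tardiness 2
Job 3: 10→18, due 11, tardiness 7
Job 2: 18→20, due 15, tardiness 5
Sum = 0+2+7+5 = 14.
LPT 23, FIFO 17, EDD 14 → minimum 14.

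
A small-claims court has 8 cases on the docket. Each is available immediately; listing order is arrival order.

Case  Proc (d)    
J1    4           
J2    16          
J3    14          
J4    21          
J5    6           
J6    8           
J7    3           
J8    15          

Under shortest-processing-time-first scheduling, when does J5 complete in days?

13

SPT (increasing processing time): J7 J1 J5 J6 J3 J8 J2 J4.
J7: 0→3
J1: 3→7
J5: 7→13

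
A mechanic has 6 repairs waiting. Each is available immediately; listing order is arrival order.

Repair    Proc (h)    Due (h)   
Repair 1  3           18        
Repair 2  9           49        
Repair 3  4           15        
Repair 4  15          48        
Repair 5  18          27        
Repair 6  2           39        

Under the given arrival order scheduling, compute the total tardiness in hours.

FIFO (arrival order): Repair 1 Repair 2 Repair 3 Repair 4 Repair 5 Repair 6.
Repair 1: 0→3, due 18, tardiness 0
Repair 2: 3→12, due 49, tardiness 0
Repair 3: 12→16, due 15, tardiness 1
Repair 4: 16→31, due 48, tardiness 0
Repair 5: 31→49, due 27, tardiness 22
Repair 6: 49→51, due 39, tardiness 12
Sum = 0+0+1+0+22+12 = 35.

35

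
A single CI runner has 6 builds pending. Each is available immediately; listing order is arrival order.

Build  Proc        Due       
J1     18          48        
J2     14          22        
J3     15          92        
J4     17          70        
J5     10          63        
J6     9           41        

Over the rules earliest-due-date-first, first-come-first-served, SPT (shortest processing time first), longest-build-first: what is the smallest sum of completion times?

EDD (increasing due date): J2 J6 J1 J5 J4 J3.
J2: 0→14
J6: 14→23
J1: 23→41
J5: 41→51
J4: 51→68
J3: 68→83
Sum = 14+23+41+51+68+83 = 280.
FIFO (arrival order): J1 J2 J3 J4 J5 J6.
J1: 0→18
J2: 18→32
J3: 32→47
J4: 47→64
J5: 64→74
J6: 74→83
Sum = 18+32+47+64+74+83 = 318.
SPT (increasing processing time): J6 J5 J2 J3 J4 J1.
J6: 0→9
J5: 9→19
J2: 19→33
J3: 33→48
J4: 48→65
J1: 65→83
Sum = 9+19+33+48+65+83 = 257.
LPT (decreasing processing time): J1 J4 J3 J2 J5 J6.
J1: 0→18
J4: 18→35
J3: 35→50
J2: 50→64
J5: 64→74
J6: 74→83
Sum = 18+35+50+64+74+83 = 324.
EDD 280, FIFO 318, SPT 257, LPT 324 → minimum 257.

257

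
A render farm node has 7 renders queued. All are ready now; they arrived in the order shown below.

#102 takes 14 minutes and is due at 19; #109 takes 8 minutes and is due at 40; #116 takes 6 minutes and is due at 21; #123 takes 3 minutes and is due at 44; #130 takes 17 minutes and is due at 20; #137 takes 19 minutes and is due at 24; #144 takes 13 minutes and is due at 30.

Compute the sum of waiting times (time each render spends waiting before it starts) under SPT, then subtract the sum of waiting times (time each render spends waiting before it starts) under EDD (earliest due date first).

-120

SPT (increasing processing time): #123 #116 #109 #144 #102 #130 #137.
#123: waits 0, runs 0→3
#116: waits 3, runs 3→9
#109: waits 9, runs 9→17
#144: waits 17, runs 17→30
#102: waits 30, runs 30→44
#130: waits 44, runs 44→61
#137: waits 61, runs 61→80
Sum = 0+3+9+17+30+44+61 = 164.
EDD (increasing due date): #102 #130 #116 #137 #144 #109 #123.
#102: waits 0, runs 0→14
#130: waits 14, runs 14→31
#116: waits 31, runs 31→37
#137: waits 37, runs 37→56
#144: waits 56, runs 56→69
#109: waits 69, runs 69→77
#123: waits 77, runs 77→80
Sum = 0+14+31+37+56+69+77 = 284.
Difference = 164 − 284 = -120.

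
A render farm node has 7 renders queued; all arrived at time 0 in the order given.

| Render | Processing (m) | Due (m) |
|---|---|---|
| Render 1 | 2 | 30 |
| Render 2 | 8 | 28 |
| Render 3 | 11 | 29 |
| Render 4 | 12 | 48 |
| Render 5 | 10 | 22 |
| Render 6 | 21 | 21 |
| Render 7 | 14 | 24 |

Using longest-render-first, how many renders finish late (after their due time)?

LPT (decreasing processing time): Render 6 Render 7 Render 4 Render 3 Render 5 Render 2 Render 1.
Render 6: 0→21, due 21, tardiness 0
Render 7: 21→35, due 24, tardiness 11
Render 4: 35→47, due 48, tardiness 0
Render 3: 47→58, due 29, tardiness 29
Render 5: 58→68, due 22, tardiness 46
Render 2: 68→76, due 28, tardiness 48
Render 1: 76→78, due 30, tardiness 48
Late renders: 5.

5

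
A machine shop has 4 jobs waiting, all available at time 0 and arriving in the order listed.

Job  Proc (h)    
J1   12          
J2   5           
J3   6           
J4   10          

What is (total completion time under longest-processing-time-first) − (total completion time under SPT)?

LPT (decreasing processing time): J1 J4 J3 J2.
J1: 0→12
J4: 12→22
J3: 22→28
J2: 28→33
Sum = 12+22+28+33 = 95.
SPT (increasing processing time): J2 J3 J4 J1.
J2: 0→5
J3: 5→11
J4: 11→21
J1: 21→33
Sum = 5+11+21+33 = 70.
Difference = 95 − 70 = 25.

25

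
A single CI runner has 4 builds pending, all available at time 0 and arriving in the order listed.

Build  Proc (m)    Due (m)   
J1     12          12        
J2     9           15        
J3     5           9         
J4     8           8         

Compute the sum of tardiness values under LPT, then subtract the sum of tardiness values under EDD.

16

LPT (decreasing processing time): J1 J2 J4 J3.
J1: 0→12, due 12, tardiness 0
J2: 12→21, due 15, tardiness 6
J4: 21→29, due 8, tardiness 21
J3: 29→34, due 9, tardiness 25
Sum = 0+6+21+25 = 52.
EDD (increasing due date): J4 J3 J1 J2.
J4: 0→8, due 8, tardiness 0
J3: 8→13, due 9, tardiness 4
J1: 13→25, due 12, tardiness 13
J2: 25→34, due 15, tardiness 19
Sum = 0+4+13+19 = 36.
Difference = 52 − 36 = 16.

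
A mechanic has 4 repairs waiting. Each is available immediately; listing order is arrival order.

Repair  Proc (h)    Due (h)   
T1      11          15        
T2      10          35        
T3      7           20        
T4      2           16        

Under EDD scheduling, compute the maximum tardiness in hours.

EDD (increasing due date): T1 T4 T3 T2.
T1: 0→11, due 15, tardiness 0
T4: 11→13, due 16, tardiness 0
T3: 13→20, due 20, tardiness 0
T2: 20→30, due 35, tardiness 0
Maximum = 0.

0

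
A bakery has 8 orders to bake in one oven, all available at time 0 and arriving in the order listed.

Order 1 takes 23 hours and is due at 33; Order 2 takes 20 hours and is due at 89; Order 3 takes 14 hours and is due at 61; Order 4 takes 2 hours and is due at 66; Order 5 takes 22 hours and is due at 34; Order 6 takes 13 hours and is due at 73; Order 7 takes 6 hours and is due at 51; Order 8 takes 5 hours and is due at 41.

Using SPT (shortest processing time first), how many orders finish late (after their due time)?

SPT (increasing processing time): Order 4 Order 8 Order 7 Order 6 Order 3 Order 2 Order 5 Order 1.
Order 4: 0→2, due 66, tardiness 0
Order 8: 2→7, due 41, tardiness 0
Order 7: 7→13, due 51, tardiness 0
Order 6: 13→26, due 73, tardiness 0
Order 3: 26→40, due 61, tardiness 0
Order 2: 40→60, due 89, tardiness 0
Order 5: 60→82, due 34, tardiness 48
Order 1: 82→105, due 33, tardiness 72
Late orders: 2.

2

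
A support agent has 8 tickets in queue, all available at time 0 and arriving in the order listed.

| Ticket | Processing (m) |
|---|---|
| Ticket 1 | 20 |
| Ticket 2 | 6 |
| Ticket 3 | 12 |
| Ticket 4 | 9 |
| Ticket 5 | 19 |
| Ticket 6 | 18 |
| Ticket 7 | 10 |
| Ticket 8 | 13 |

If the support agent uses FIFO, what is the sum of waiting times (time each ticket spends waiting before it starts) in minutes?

375

FIFO (arrival order): Ticket 1 Ticket 2 Ticket 3 Ticket 4 Ticket 5 Ticket 6 Ticket 7 Ticket 8.
Ticket 1: waits 0, runs 0→20
Ticket 2: waits 20, runs 20→26
Ticket 3: waits 26, runs 26→38
Ticket 4: waits 38, runs 38→47
Ticket 5: waits 47, runs 47→66
Ticket 6: waits 66, runs 66→84
Ticket 7: waits 84, runs 84→94
Ticket 8: waits 94, runs 94→107
Sum = 0+20+26+38+47+66+84+94 = 375.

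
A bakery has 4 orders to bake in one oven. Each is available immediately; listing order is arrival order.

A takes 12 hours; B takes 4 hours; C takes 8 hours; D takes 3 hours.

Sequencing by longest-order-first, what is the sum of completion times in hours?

LPT (decreasing processing time): A C B D.
A: 0→12
C: 12→20
B: 20→24
D: 24→27
Sum = 12+20+24+27 = 83.

83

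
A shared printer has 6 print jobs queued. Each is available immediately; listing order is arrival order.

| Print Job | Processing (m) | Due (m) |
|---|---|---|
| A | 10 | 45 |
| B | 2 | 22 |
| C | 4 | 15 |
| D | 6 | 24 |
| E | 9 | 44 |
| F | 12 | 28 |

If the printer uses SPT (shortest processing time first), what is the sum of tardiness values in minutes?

15

SPT (increasing processing time): B C D E A F.
B: 0→2, due 22, tardiness 0
C: 2→6, due 15, tardiness 0
D: 6→12, due 24, tardiness 0
E: 12→21, due 44, tardiness 0
A: 21→31, due 45, tardiness 0
F: 31→43, due 28, tardiness 15
Sum = 0+0+0+0+0+15 = 15.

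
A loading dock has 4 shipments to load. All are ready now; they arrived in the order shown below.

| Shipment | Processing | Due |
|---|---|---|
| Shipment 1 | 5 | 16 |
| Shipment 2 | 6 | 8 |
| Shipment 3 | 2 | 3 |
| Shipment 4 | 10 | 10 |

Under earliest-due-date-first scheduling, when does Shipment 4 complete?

18

EDD (increasing due date): Shipment 3 Shipment 2 Shipment 4 Shipment 1.
Shipment 3: 0→2
Shipment 2: 2→8
Shipment 4: 8→18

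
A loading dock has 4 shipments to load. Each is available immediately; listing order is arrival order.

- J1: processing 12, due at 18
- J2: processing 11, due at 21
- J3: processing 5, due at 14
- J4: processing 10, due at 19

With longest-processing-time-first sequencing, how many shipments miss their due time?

3

LPT (decreasing processing time): J1 J2 J4 J3.
J1: 0→12, due 18, tardiness 0
J2: 12→23, due 21, tardiness 2
J4: 23→33, due 19, tardiness 14
J3: 33→38, due 14, tardiness 24
Late shipments: 3.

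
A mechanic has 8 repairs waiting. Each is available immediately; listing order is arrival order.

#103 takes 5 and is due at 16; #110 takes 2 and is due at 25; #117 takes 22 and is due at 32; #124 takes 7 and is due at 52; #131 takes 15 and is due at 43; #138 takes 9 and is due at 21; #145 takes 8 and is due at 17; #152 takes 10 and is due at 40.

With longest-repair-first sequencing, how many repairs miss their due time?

6

LPT (decreasing processing time): #117 #131 #152 #138 #145 #124 #103 #110.
#117: 0→22, due 32, tardiness 0
#131: 22→37, due 43, tardiness 0
#152: 37→47, due 40, tardiness 7
#138: 47→56, due 21, tardiness 35
#145: 56→64, due 17, tardiness 47
#124: 64→71, due 52, tardiness 19
#103: 71→76, due 16, tardiness 60
#110: 76→78, due 25, tardiness 53
Late repairs: 6.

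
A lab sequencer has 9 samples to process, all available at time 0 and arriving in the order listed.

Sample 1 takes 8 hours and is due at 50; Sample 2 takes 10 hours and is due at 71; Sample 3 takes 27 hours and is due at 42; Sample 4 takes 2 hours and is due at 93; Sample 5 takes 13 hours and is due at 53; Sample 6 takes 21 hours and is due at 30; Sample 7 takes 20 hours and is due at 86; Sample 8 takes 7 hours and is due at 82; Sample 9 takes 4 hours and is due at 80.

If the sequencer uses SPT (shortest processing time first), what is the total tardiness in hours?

125

SPT (increasing processing time): Sample 4 Sample 9 Sample 8 Sample 1 Sample 2 Sample 5 Sample 7 Sample 6 Sample 3.
Sample 4: 0→2, due 93, tardiness 0
Sample 9: 2→6, due 80, tardiness 0
Sample 8: 6→13, due 82, tardiness 0
Sample 1: 13→21, due 50, tardiness 0
Sample 2: 21→31, due 71, tardiness 0
Sample 5: 31→44, due 53, tardiness 0
Sample 7: 44→64, due 86, tardiness 0
Sample 6: 64→85, due 30, tardiness 55
Sample 3: 85→112, due 42, tardiness 70
Sum = 0+0+0+0+0+0+0+55+70 = 125.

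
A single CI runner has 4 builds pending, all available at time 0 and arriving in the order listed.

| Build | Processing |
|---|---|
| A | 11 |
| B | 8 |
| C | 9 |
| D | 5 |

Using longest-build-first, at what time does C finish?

20

LPT (decreasing processing time): A C B D.
A: 0→11
C: 11→20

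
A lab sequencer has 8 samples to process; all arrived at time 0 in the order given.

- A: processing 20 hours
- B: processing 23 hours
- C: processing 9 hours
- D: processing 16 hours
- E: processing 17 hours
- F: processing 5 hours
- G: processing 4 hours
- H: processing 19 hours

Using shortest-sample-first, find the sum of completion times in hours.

389

SPT (increasing processing time): G F C D E H A B.
G: 0→4
F: 4→9
C: 9→18
D: 18→34
E: 34→51
H: 51→70
A: 70→90
B: 90→113
Sum = 4+9+18+34+51+70+90+113 = 389.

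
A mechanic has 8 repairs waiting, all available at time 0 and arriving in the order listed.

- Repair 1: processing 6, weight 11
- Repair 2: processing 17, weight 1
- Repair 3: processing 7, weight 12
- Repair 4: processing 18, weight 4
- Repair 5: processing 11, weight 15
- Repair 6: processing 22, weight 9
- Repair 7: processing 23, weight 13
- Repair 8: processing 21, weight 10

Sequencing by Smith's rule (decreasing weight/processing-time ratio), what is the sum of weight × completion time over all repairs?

3240

WSPT (decreasing weight/processing-time ratio): Repair 1 Repair 3 Repair 5 Repair 7 Repair 8 Repair 6 Repair 4 Repair 2.
Repair 1: finishes 6, weight 11, w·C = 66
Repair 3: finishes 13, weight 12, w·C = 156
Repair 5: finishes 24, weight 15, w·C = 360
Repair 7: finishes 47, weight 13, w·C = 611
Repair 8: finishes 68, weight 10, w·C = 680
Repair 6: finishes 90, weight 9, w·C = 810
Repair 4: finishes 108, weight 4, w·C = 432
Repair 2: finishes 125, weight 1, w·C = 125
Sum = 66+156+360+611+680+810+432+125 = 3240.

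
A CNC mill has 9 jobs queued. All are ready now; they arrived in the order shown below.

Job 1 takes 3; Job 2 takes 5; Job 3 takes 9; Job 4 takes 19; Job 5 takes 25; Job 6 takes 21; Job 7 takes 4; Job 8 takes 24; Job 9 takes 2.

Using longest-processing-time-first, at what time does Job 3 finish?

98

LPT (decreasing processing time): Job 5 Job 8 Job 6 Job 4 Job 3 Job 2 Job 7 Job 1 Job 9.
Job 5: 0→25
Job 8: 25→49
Job 6: 49→70
Job 4: 70→89
Job 3: 89→98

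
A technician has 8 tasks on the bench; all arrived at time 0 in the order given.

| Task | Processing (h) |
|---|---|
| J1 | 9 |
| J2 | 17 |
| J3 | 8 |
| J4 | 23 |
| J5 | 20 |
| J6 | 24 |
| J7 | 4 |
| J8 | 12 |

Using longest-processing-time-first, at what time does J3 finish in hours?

LPT (decreasing processing time): J6 J4 J5 J2 J8 J1 J3 J7.
J6: 0→24
J4: 24→47
J5: 47→67
J2: 67→84
J8: 84→96
J1: 96→105
J3: 105→113

113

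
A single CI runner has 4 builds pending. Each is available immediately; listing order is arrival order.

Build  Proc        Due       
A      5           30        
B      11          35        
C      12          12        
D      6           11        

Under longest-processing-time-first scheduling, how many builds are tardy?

2

LPT (decreasing processing time): C B D A.
C: 0→12, due 12, tardiness 0
B: 12→23, due 35, tardiness 0
D: 23→29, due 11, tardiness 18
A: 29→34, due 30, tardiness 4
Late builds: 2.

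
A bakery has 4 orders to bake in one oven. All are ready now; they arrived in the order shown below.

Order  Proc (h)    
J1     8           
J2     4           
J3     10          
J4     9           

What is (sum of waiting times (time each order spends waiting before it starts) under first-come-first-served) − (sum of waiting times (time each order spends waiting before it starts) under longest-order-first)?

FIFO (arrival order): J1 J2 J3 J4.
J1: waits 0, runs 0→8
J2: waits 8, runs 8→12
J3: waits 12, runs 12→22
J4: waits 22, runs 22→31
Sum = 0+8+12+22 = 42.
LPT (decreasing processing time): J3 J4 J1 J2.
J3: waits 0, runs 0→10
J4: waits 10, runs 10→19
J1: waits 19, runs 19→27
J2: waits 27, runs 27→31
Sum = 0+10+19+27 = 56.
Difference = 42 − 56 = -14.

-14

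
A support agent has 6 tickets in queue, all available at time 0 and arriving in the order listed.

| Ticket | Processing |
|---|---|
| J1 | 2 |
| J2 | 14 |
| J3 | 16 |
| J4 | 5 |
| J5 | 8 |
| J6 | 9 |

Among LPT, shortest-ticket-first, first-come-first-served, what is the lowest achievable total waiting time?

LPT (decreasing processing time): J3 J2 J6 J5 J4 J1.
J3: waits 0, runs 0→16
J2: waits 16, runs 16→30
J6: waits 30, runs 30→39
J5: waits 39, runs 39→47
J4: waits 47, runs 47→52
J1: waits 52, runs 52→54
Sum = 0+16+30+39+47+52 = 184.
SPT (increasing processing time): J1 J4 J5 J6 J2 J3.
J1: waits 0, runs 0→2
J4: waits 2, runs 2→7
J5: waits 7, runs 7→15
J6: waits 15, runs 15→24
J2: waits 24, runs 24→38
J3: waits 38, runs 38→54
Sum = 0+2+7+15+24+38 = 86.
FIFO (arrival order): J1 J2 J3 J4 J5 J6.
J1: waits 0, runs 0→2
J2: waits 2, runs 2→16
J3: waits 16, runs 16→32
J4: waits 32, runs 32→37
J5: waits 37, runs 37→45
J6: waits 45, runs 45→54
Sum = 0+2+16+32+37+45 = 132.
LPT 184, SPT 86, FIFO 132 → minimum 86.

86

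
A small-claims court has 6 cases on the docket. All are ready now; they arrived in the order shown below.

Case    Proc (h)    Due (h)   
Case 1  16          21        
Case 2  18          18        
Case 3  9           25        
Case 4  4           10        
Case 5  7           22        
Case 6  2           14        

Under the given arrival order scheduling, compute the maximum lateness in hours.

42

FIFO (arrival order): Case 1 Case 2 Case 3 Case 4 Case 5 Case 6.
Case 1: 0→16, due 21, lateness -5
Case 2: 16→34, due 18, lateness 16
Case 3: 34→43, due 25, lateness 18
Case 4: 43→47, due 10, lateness 37
Case 5: 47→54, due 22, lateness 32
Case 6: 54→56, due 14, lateness 42
Maximum = 42.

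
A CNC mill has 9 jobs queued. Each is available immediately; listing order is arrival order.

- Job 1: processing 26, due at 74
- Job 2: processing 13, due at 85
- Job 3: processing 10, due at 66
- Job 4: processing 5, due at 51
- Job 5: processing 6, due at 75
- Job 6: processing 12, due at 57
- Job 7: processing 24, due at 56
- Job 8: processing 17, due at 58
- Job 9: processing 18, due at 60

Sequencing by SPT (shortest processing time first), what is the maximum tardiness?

SPT (increasing processing time): Job 4 Job 5 Job 3 Job 6 Job 2 Job 8 Job 9 Job 7 Job 1.
Job 4: 0→5, due 51, tardiness 0
Job 5: 5→11, due 75, tardiness 0
Job 3: 11→21, due 66, tardiness 0
Job 6: 21→33, due 57, tardiness 0
Job 2: 33→46, due 85, tardiness 0
Job 8: 46→63, due 58, tardiness 5
Job 9: 63→81, due 60, tardiness 21
Job 7: 81→105, due 56, tardiness 49
Job 1: 105→131, due 74, tardiness 57
Maximum = 57.

57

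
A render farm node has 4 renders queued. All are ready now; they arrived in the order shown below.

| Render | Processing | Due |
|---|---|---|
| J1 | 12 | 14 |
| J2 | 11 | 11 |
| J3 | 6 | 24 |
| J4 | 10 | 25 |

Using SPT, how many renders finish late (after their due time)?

SPT (increasing processing time): J3 J4 J2 J1.
J3: 0→6, due 24, tardiness 0
J4: 6→16, due 25, tardiness 0
J2: 16→27, due 11, tardiness 16
J1: 27→39, due 14, tardiness 25
Late renders: 2.

2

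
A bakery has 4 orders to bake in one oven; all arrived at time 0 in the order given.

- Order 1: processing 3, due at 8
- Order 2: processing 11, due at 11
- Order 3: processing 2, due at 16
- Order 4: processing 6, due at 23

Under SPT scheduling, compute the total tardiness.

11

SPT (increasing processing time): Order 3 Order 1 Order 4 Order 2.
Order 3: 0→2, due 16, tardiness 0
Order 1: 2→5, due 8, tardiness 0
Order 4: 5→11, due 23, tardiness 0
Order 2: 11→22, due 11, tardiness 11
Sum = 0+0+0+11 = 11.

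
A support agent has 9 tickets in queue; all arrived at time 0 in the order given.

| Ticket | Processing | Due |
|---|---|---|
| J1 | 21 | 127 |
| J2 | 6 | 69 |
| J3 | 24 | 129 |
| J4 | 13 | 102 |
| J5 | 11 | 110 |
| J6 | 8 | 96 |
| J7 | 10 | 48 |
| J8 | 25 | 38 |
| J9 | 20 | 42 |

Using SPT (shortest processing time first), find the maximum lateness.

SPT (increasing processing time): J2 J6 J7 J5 J4 J9 J1 J3 J8.
J2: 0→6, due 69, lateness -63
J6: 6→14, due 96, lateness -82
J7: 14→24, due 48, lateness -24
J5: 24→35, due 110, lateness -75
J4: 35→48, due 102, lateness -54
J9: 48→68, due 42, lateness 26
J1: 68→89, due 127, lateness -38
J3: 89→113, due 129, lateness -16
J8: 113→138, due 38, lateness 100
Maximum = 100.

100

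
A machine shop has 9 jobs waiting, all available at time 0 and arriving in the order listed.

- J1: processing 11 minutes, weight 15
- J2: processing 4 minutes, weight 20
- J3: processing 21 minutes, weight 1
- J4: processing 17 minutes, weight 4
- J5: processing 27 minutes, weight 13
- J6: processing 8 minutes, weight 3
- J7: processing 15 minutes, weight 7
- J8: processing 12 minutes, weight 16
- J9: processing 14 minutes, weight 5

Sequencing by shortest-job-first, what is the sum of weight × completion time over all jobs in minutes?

SPT (increasing processing time): J2 J6 J1 J8 J9 J7 J4 J3 J5.
J2: finishes 4, weight 20, w·C = 80
J6: finishes 12, weight 3, w·C = 36
J1: finishes 23, weight 15, w·C = 345
J8: finishes 35, weight 16, w·C = 560
J9: finishes 49, weight 5, w·C = 245
J7: finishes 64, weight 7, w·C = 448
J4: finishes 81, weight 4, w·C = 324
J3: finishes 102, weight 1, w·C = 102
J5: finishes 129, weight 13, w·C = 1677
Sum = 80+36+345+560+245+448+324+102+1677 = 3817.

3817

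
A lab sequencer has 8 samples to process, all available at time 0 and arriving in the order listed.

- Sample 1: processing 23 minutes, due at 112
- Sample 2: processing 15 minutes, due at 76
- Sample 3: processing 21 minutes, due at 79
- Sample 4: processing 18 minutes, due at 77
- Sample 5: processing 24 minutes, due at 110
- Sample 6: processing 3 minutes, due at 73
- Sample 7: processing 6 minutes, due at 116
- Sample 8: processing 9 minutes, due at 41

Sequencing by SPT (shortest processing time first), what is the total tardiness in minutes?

9

SPT (increasing processing time): Sample 6 Sample 7 Sample 8 Sample 2 Sample 4 Sample 3 Sample 1 Sample 5.
Sample 6: 0→3, due 73, tardiness 0
Sample 7: 3→9, due 116, tardiness 0
Sample 8: 9→18, due 41, tardiness 0
Sample 2: 18→33, due 76, tardiness 0
Sample 4: 33→51, due 77, tardiness 0
Sample 3: 51→72, due 79, tardiness 0
Sample 1: 72→95, due 112, tardiness 0
Sample 5: 95→119, due 110, tardiness 9
Sum = 0+0+0+0+0+0+0+9 = 9.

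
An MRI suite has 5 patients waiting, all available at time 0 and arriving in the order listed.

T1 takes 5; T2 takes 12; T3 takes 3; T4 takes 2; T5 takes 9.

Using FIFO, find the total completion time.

FIFO (arrival order): T1 T2 T3 T4 T5.
T1: 0→5
T2: 5→17
T3: 17→20
T4: 20→22
T5: 22→31
Sum = 5+17+20+22+31 = 95.

95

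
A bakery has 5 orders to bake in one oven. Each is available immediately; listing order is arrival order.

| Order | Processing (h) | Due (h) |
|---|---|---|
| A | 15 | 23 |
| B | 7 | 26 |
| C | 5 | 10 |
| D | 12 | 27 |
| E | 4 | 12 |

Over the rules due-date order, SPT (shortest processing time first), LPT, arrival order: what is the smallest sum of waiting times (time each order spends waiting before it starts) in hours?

EDD (increasing due date): C E A B D.
C: waits 0, runs 0→5
E: waits 5, runs 5→9
A: waits 9, runs 9→24
B: waits 24, runs 24→31
D: waits 31, runs 31→43
Sum = 0+5+9+24+31 = 69.
SPT (increasing processing time): E C B D A.
E: waits 0, runs 0→4
C: waits 4, runs 4→9
B: waits 9, runs 9→16
D: waits 16, runs 16→28
A: waits 28, runs 28→43
Sum = 0+4+9+16+28 = 57.
LPT (decreasing processing time): A D B C E.
A: waits 0, runs 0→15
D: waits 15, runs 15→27
B: waits 27, runs 27→34
C: waits 34, runs 34→39
E: waits 39, runs 39→43
Sum = 0+15+27+34+39 = 115.
FIFO (arrival order): A B C D E.
A: waits 0, runs 0→15
B: waits 15, runs 15→22
C: waits 22, runs 22→27
D: waits 27, runs 27→39
E: waits 39, runs 39→43
Sum = 0+15+22+27+39 = 103.
EDD 69, SPT 57, LPT 115, FIFO 103 → minimum 57.

57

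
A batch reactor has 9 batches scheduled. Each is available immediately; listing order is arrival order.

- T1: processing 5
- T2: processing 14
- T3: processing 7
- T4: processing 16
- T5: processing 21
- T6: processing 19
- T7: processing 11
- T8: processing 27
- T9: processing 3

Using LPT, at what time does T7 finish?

LPT (decreasing processing time): T8 T5 T6 T4 T2 T7 T3 T1 T9.
T8: 0→27
T5: 27→48
T6: 48→67
T4: 67→83
T2: 83→97
T7: 97→108

108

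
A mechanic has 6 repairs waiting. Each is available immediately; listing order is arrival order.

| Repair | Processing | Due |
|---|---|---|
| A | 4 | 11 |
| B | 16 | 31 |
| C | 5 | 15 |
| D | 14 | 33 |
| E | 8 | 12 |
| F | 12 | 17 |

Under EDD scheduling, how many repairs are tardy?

EDD (increasing due date): A E C F B D.
A: 0→4, due 11, tardiness 0
E: 4→12, due 12, tardiness 0
C: 12→17, due 15, tardiness 2
F: 17→29, due 17, tardiness 12
B: 29→45, due 31, tardiness 14
D: 45→59, due 33, tardiness 26
Late repairs: 4.

4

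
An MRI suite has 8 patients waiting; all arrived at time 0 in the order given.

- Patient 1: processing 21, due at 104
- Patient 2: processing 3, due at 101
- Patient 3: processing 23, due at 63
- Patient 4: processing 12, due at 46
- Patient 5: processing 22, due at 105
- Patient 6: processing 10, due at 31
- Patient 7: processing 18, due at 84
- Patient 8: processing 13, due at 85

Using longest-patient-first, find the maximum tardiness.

88

LPT (decreasing processing time): Patient 3 Patient 5 Patient 1 Patient 7 Patient 8 Patient 4 Patient 6 Patient 2.
Patient 3: 0→23, due 63, tardiness 0
Patient 5: 23→45, due 105, tardiness 0
Patient 1: 45→66, due 104, tardiness 0
Patient 7: 66→84, due 84, tardiness 0
Patient 8: 84→97, due 85, tardiness 12
Patient 4: 97→109, due 46, tardiness 63
Patient 6: 109→119, due 31, tardiness 88
Patient 2: 119→122, due 101, tardiness 21
Maximum = 88.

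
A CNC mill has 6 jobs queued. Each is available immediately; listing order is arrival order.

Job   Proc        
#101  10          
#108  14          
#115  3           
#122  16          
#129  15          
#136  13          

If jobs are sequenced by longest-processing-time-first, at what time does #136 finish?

58

LPT (decreasing processing time): #122 #129 #108 #136 #101 #115.
#122: 0→16
#129: 16→31
#108: 31→45
#136: 45→58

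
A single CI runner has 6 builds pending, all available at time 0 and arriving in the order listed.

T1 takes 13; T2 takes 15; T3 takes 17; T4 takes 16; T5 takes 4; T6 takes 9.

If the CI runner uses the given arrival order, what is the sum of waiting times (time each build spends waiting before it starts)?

FIFO (arrival order): T1 T2 T3 T4 T5 T6.
T1: waits 0, runs 0→13
T2: waits 13, runs 13→28
T3: waits 28, runs 28→45
T4: waits 45, runs 45→61
T5: waits 61, runs 61→65
T6: waits 65, runs 65→74
Sum = 0+13+28+45+61+65 = 212.

212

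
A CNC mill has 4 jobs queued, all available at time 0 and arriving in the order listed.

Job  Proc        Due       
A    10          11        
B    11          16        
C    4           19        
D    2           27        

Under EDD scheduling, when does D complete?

27

EDD (increasing due date): A B C D.
A: 0→10
B: 10→21
C: 21→25
D: 25→27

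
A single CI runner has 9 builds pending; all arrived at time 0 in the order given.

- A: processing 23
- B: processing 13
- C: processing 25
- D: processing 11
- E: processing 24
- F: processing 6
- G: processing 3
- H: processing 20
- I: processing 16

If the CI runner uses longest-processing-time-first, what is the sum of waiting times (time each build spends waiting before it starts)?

737

LPT (decreasing processing time): C E A H I B D F G.
C: waits 0, runs 0→25
E: waits 25, runs 25→49
A: waits 49, runs 49→72
H: waits 72, runs 72→92
I: waits 92, runs 92→108
B: waits 108, runs 108→121
D: waits 121, runs 121→132
F: waits 132, runs 132→138
G: waits 138, runs 138→141
Sum = 0+25+49+72+92+108+121+132+138 = 737.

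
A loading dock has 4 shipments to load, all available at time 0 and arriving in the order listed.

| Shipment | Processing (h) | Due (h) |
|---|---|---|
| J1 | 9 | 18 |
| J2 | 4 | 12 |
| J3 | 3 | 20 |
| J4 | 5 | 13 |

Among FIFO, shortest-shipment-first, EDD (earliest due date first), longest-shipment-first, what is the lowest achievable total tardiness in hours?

1

FIFO (arrival order): J1 J2 J3 J4.
J1: 0→9, due 18, tardiness 0
J2: 9→13, due 12, tardiness 1
J3: 13→16, due 20, tardiness 0
J4: 16→21, due 13, tardiness 8
Sum = 0+1+0+8 = 9.
SPT (increasing processing time): J3 J2 J4 J1.
J3: 0→3, due 20, tardiness 0
J2: 3→7, due 12, tardiness 0
J4: 7→12, due 13, tardiness 0
J1: 12→21, due 18, tardiness 3
Sum = 0+0+0+3 = 3.
EDD (increasing due date): J2 J4 J1 J3.
J2: 0→4, due 12, tardiness 0
J4: 4→9, due 13, tardiness 0
J1: 9→18, due 18, tardiness 0
J3: 18→21, due 20, tardiness 1
Sum = 0+0+0+1 = 1.
LPT (decreasing processing time): J1 J4 J2 J3.
J1: 0→9, due 18, tardiness 0
J4: 9→14, due 13, tardiness 1
J2: 14→18, due 12, tardiness 6
J3: 18→21, due 20, tardiness 1
Sum = 0+1+6+1 = 8.
FIFO 9, SPT 3, EDD 1, LPT 8 → minimum 1.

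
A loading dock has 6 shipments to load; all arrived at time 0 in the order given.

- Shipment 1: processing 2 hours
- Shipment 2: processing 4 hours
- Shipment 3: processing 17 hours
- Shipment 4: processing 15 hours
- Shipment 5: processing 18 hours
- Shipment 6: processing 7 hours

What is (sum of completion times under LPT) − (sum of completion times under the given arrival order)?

LPT (decreasing processing time): Shipment 5 Shipment 3 Shipment 4 Shipment 6 Shipment 2 Shipment 1.
Shipment 5: 0→18
Shipment 3: 18→35
Shipment 4: 35→50
Shipment 6: 50→57
Shipment 2: 57→61
Shipment 1: 61→63
Sum = 18+35+50+57+61+63 = 284.
FIFO (arrival order): Shipment 1 Shipment 2 Shipment 3 Shipment 4 Shipment 5 Shipment 6.
Shipment 1: 0→2
Shipment 2: 2→6
Shipment 3: 6→23
Shipment 4: 23→38
Shipment 5: 38→56
Shipment 6: 56→63
Sum = 2+6+23+38+56+63 = 188.
Difference = 284 − 188 = 96.

96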